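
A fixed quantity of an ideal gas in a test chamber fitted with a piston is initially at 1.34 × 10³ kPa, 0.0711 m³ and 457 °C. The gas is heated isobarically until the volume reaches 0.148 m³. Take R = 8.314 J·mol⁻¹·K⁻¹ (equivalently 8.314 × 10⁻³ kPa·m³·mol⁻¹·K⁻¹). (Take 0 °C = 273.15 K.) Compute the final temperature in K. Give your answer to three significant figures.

T₂ ≈ 1.52e+03 K

Convert: T₁ = 730.1 K.
Isobaric, so V/T is constant: P₂ = P₁; T₂ = T₁·(V₂/V₁) = 1520 K.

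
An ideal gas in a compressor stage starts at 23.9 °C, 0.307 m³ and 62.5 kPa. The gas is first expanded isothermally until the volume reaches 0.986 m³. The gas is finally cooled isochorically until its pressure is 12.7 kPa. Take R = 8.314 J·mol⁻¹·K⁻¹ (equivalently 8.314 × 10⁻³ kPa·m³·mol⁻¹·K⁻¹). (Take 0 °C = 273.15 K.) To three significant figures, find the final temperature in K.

T₃ ≈ 194 K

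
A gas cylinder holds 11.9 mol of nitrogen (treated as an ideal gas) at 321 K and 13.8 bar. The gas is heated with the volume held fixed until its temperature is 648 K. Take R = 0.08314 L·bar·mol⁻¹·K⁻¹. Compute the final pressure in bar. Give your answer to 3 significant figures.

P₂ ≈ 27.9 bar

From PV = nRT: V₁ = nRT₁/P₁ = 23.01 L.
Isochoric, so P/T is constant: V₂ = V₁; P₂ = P₁·(T₂/T₁) = 27.86 bar.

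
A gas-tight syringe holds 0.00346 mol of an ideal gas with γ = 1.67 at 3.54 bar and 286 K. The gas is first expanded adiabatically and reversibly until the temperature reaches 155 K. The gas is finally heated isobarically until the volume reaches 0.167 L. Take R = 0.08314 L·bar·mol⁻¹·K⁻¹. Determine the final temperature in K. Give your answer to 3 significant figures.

T₃ ≈ 446 K

From PV = nRT: V₁ = nRT₁/P₁ = 0.02324 L.
Adiabatic (γ = 1.67), T V^(γ−1) and P V^γ constant: P₂ = P₁·(T₂/T₁)^(γ/(γ−1)) = 0.7690 bar; V₂ = V₁·(T₁/T₂)^(1/(γ−1)) = 0.05798 L.
Isobaric, so V/T is constant: P₃ = P₂; T₃ = T₂·(V₃/V₂) = 446.4 K.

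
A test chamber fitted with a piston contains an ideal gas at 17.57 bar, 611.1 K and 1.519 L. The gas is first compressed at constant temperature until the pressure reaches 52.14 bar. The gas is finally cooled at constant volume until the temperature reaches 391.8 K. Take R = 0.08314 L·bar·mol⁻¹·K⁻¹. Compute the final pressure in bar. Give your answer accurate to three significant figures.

P₃ ≈ 33.4 bar

T constant ⇒ Boyle's law P V = const: T₂ = T₁; V₂ = V₁·(P₁/P₂) = 0.5119 L.
Isochoric, so P/T is constant: V₃ = V₂; P₃ = P₂·(T₃/T₂) = 33.43 bar.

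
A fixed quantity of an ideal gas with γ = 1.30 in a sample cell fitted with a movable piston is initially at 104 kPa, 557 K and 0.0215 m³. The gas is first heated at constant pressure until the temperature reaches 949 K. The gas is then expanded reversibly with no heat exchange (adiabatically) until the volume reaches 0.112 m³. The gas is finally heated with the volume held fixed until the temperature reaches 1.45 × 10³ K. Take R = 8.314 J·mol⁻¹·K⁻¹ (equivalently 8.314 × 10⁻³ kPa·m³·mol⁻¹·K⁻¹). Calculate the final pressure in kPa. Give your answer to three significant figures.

P constant ⇒ V ∝ T: P₂ = P₁; V₂ = V₁·(T₂/T₁) = 0.03663 m³.
Adiabatic (γ = 1.30), T V^(γ−1) and P V^γ constant: T₃ = T₂·(V₂/V₃)^(γ−1) = 678.7 K; P₃ = P₂·(V₂/V₃)^γ = 24.33 kPa.
V constant ⇒ P ∝ T: V₄ = V₃; P₄ = P₃·(T₄/T₃) = 51.97 kPa.

P₄ ≈ 52.0 kPa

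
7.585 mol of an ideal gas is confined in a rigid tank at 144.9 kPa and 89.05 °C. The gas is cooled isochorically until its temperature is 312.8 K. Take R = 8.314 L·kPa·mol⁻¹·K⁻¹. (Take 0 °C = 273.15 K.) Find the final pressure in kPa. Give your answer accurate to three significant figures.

P₂ ≈ 125 kPa

Convert: T₁ = 362.2 K.
From PV = nRT: V₁ = nRT₁/P₁ = 157.6 L.
Isochoric, so P/T is constant: V₂ = V₁; P₂ = P₁·(T₂/T₁) = 125.1 kPa.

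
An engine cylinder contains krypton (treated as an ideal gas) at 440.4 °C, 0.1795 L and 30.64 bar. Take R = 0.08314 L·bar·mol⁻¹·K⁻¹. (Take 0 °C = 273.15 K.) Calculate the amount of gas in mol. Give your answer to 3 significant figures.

Convert: T = 713.55 K.
PV = nRT ⇒ n = PV/(RT) = (30.64 × 0.1795) / (0.08314 × 713.55)

n ≈ 0.0927 mol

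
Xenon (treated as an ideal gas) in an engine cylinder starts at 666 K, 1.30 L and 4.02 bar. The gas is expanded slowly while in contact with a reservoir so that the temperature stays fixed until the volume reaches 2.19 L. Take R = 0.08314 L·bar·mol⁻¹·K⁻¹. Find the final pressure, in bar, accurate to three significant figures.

P₂ ≈ 2.39 bar

Isothermal, so P V is constant: T₂ = T₁; P₂ = P₁·(V₁/V₂) = 2.386 bar.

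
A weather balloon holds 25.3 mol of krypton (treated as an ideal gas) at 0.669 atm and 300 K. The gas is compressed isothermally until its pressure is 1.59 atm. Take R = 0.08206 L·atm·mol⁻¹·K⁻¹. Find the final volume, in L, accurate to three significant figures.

From PV = nRT: V₁ = nRT₁/P₁ = 931.0 L.
T constant ⇒ Boyle's law P V = const: T₂ = T₁; V₂ = V₁·(P₁/P₂) = 391.7 L.

V₂ ≈ 392 L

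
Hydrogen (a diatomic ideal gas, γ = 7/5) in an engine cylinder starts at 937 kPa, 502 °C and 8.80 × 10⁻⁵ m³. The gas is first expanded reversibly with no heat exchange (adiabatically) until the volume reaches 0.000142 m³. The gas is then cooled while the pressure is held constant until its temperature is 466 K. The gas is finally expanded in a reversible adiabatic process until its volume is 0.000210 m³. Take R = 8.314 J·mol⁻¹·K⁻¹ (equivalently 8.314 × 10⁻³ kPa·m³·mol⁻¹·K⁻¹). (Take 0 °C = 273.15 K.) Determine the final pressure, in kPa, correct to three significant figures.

P₄ ≈ 178 kPa

Convert: T₁ = 775.1 K.
Adiabatic (γ = 7/5), T V^(γ−1) and P V^γ constant: T₂ = T₁·(V₁/V₂)^(γ−1) = 640.1 K; P₂ = P₁·(V₁/V₂)^γ = 479.5 kPa.
Isobaric, so V/T is constant: P₃ = P₂; V₃ = V₂·(T₃/T₂) = 0.0001034 m³.
Adiabatic (γ = 7/5), T V^(γ−1) and P V^γ constant: T₄ = T₃·(V₃/V₄)^(γ−1) = 351.0 K; P₄ = P₃·(V₃/V₄)^γ = 177.8 kPa.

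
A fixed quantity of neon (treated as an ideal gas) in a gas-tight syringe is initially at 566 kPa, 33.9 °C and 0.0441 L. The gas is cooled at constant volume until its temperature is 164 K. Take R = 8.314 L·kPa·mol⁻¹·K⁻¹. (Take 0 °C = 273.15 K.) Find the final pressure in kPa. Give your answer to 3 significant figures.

Convert: T₁ = 307.0 K.
Isochoric, so P/T is constant: V₂ = V₁; P₂ = P₁·(T₂/T₁) = 302.3 kPa.

P₂ ≈ 302 kPa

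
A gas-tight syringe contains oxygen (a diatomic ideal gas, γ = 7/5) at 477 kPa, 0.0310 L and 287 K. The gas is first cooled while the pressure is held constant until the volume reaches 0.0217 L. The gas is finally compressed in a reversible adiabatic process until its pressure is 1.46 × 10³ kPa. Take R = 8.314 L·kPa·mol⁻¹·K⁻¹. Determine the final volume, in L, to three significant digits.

V₃ ≈ 0.00976 L

P constant ⇒ V ∝ T: P₂ = P₁; T₂ = T₁·(V₂/V₁) = 200.9 K.
Reversible adiabatic, γ = 7/5: T₃ = T₂·(P₃/P₂)^((γ−1)/γ) = 276.6 K; V₃ = V₂·(P₂/P₃)^(1/γ) = 0.009760 L.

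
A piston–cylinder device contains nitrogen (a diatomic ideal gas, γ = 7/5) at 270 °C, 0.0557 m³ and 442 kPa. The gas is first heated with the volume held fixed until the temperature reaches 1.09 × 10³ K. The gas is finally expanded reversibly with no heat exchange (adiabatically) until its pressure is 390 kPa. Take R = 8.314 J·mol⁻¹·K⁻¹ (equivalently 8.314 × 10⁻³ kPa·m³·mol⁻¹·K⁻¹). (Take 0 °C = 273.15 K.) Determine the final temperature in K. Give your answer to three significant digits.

Convert: T₁ = 543.1 K.
V constant ⇒ P ∝ T: V₂ = V₁; P₂ = P₁·(T₂/T₁) = 887.0 kPa.
Adiabatic (γ = 7/5), T V^(γ−1) and P V^γ constant: T₃ = T₂·(P₃/P₂)^((γ−1)/γ) = 861.9 K; V₃ = V₂·(P₂/P₃)^(1/γ) = 0.1002 m³.

T₃ ≈ 862 K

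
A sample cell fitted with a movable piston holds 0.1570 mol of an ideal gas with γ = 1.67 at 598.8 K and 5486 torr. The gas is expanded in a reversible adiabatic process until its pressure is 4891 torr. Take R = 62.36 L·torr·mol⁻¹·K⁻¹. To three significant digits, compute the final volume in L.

V₂ ≈ 1.14 L

From PV = nRT: V₁ = nRT₁/P₁ = 1.069 L.
Adiabatic (γ = 1.67), T V^(γ−1) and P V^γ constant: T₂ = T₁·(P₂/P₁)^((γ−1)/γ) = 571.8 K; V₂ = V₁·(P₁/P₂)^(1/γ) = 1.145 L.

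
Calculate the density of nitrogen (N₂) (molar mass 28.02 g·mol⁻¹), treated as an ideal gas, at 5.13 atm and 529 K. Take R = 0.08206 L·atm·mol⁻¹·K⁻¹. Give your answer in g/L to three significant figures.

ρ ≈ 3.31 g/L

ρ = PM/(RT) = (5.13 × 28.02) / (0.08206 × 529.0)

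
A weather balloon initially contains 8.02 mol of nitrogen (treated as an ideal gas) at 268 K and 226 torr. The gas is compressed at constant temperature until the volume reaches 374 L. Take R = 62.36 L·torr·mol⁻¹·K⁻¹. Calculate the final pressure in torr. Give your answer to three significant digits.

From PV = nRT: V₁ = nRT₁/P₁ = 593.1 L.
T constant ⇒ Boyle's law P V = const: T₂ = T₁; P₂ = P₁·(V₁/V₂) = 358.4 torr.

P₂ ≈ 358 torr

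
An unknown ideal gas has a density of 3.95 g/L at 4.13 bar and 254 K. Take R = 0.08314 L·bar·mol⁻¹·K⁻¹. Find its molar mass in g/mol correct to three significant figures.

ρ = PM/(RT) ⇒ M = ρRT/P = (3.95 × 0.08314 × 254.0) / 4.13

M ≈ 20.2 g/mol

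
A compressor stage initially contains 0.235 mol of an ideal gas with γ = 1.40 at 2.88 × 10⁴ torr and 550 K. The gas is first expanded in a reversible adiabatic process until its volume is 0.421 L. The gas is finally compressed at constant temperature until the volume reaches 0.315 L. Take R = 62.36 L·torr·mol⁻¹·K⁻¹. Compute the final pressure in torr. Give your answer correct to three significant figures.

P₃ ≈ 2.17e+04 torr

From PV = nRT: V₁ = nRT₁/P₁ = 0.2799 L.
Adiabatic (γ = 1.40), T V^(γ−1) and P V^γ constant: T₂ = T₁·(V₁/V₂)^(γ−1) = 467.1 K; P₂ = P₁·(V₁/V₂)^γ = 1.626e+04 torr.
Isothermal, so P V is constant: T₃ = T₂; P₃ = P₂·(V₂/V₃) = 2.173e+04 torr.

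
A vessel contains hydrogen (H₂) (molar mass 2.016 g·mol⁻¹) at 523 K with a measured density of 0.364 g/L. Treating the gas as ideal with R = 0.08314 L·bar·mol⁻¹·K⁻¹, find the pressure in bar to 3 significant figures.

P ≈ 7.85 bar

ρ = PM/(RT) ⇒ P = ρRT/M = (0.364 × 0.08314 × 523.0) / 2.016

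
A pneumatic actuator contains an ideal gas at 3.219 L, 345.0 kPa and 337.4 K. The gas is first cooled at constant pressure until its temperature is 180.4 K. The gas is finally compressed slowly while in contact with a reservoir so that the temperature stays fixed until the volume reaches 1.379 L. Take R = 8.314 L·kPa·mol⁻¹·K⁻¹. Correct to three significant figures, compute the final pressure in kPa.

P₃ ≈ 431 kPa

Isobaric, so V/T is constant: P₂ = P₁; V₂ = V₁·(T₂/T₁) = 1.721 L.
T constant ⇒ Boyle's law P V = const: T₃ = T₂; P₃ = P₂·(V₂/V₃) = 430.6 kPa.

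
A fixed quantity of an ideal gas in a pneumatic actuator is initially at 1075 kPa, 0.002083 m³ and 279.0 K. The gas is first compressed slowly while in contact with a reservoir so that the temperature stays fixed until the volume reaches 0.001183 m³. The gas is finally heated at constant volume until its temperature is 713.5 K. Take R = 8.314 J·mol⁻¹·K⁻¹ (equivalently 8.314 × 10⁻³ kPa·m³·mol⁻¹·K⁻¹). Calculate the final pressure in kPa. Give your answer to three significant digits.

T constant ⇒ Boyle's law P V = const: T₂ = T₁; P₂ = P₁·(V₁/V₂) = 1893 kPa.
Isochoric, so P/T is constant: V₃ = V₂; P₃ = P₂·(T₃/T₂) = 4841 kPa.

P₃ ≈ 4.84e+03 kPa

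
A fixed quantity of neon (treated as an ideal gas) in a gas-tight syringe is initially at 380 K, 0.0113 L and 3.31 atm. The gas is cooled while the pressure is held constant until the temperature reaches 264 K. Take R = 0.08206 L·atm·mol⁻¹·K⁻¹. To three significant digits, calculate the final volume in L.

V₂ ≈ 0.00785 L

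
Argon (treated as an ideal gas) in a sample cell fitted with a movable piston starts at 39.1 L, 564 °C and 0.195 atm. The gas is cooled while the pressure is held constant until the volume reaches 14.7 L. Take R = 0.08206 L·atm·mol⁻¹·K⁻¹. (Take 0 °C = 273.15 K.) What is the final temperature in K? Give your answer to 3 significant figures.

T₂ ≈ 315 K

Convert: T₁ = 837.1 K.
Isobaric, so V/T is constant: P₂ = P₁; T₂ = T₁·(V₂/V₁) = 314.7 K.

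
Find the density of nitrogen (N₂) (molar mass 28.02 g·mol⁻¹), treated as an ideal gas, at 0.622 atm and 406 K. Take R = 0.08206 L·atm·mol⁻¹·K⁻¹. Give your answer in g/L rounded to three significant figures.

ρ = PM/(RT) = (0.622 × 28.02) / (0.08206 × 406.0)

ρ ≈ 0.523 g/L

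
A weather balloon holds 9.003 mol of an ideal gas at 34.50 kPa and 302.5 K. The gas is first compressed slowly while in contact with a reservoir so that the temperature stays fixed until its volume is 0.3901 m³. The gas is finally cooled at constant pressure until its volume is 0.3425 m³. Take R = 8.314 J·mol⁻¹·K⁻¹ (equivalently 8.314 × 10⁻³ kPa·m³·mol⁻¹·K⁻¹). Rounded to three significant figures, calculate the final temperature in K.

T₃ ≈ 266 K

From PV = nRT: V₁ = nRT₁/P₁ = 0.6563 m³.
T constant ⇒ Boyle's law P V = const: T₂ = T₁; P₂ = P₁·(V₁/V₂) = 58.04 kPa.
Isobaric, so V/T is constant: P₃ = P₂; T₃ = T₂·(V₃/V₂) = 265.6 K.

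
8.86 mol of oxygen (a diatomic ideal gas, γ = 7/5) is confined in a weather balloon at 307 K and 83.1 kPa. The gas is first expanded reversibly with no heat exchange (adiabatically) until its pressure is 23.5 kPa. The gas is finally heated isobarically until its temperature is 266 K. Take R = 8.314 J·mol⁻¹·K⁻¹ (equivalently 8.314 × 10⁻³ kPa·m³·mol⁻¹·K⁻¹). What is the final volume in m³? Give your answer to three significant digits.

From PV = nRT: V₁ = nRT₁/P₁ = 0.2721 m³.
Adiabatic (γ = 7/5), T V^(γ−1) and P V^γ constant: T₂ = T₁·(P₂/P₁)^((γ−1)/γ) = 214.0 K; V₂ = V₁·(P₁/P₂)^(1/γ) = 0.6708 m³.
P constant ⇒ V ∝ T: P₃ = P₂; V₃ = V₂·(T₃/T₂) = 0.8338 m³.

V₃ ≈ 0.834 m³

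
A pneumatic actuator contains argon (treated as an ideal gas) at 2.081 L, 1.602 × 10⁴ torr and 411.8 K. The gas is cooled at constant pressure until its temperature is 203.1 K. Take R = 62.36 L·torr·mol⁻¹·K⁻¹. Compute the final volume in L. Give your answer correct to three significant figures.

V₂ ≈ 1.03 L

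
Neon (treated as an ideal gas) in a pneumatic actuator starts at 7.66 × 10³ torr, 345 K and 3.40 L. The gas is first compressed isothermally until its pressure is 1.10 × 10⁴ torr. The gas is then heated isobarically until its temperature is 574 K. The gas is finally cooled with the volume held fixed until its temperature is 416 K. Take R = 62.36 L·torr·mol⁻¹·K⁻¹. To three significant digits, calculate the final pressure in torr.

P₄ ≈ 7.97e+03 torr

Isothermal, so P V is constant: T₂ = T₁; V₂ = V₁·(P₁/P₂) = 2.368 L.
Isobaric, so V/T is constant: P₃ = P₂; V₃ = V₂·(T₃/T₂) = 3.939 L.
V constant ⇒ P ∝ T: V₄ = V₃; P₄ = P₃·(T₄/T₃) = 7972 torr.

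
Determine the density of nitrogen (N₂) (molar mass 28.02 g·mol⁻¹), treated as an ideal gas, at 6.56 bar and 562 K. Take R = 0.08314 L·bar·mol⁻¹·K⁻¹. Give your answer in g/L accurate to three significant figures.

ρ = PM/(RT) = (6.56 × 28.02) / (0.08314 × 562.0)

ρ ≈ 3.93 g/L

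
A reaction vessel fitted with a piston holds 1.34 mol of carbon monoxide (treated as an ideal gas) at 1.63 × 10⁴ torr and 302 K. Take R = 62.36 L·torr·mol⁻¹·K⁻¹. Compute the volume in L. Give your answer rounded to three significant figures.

PV = nRT ⇒ V = nRT/P = (1.34 × 62.36 × 302) / 1.63e+04

V ≈ 1.55 L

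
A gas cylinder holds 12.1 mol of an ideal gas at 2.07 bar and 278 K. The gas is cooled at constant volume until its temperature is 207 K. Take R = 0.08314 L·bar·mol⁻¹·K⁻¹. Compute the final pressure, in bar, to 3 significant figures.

P₂ ≈ 1.54 bar

From PV = nRT: V₁ = nRT₁/P₁ = 135.1 L.
V constant ⇒ P ∝ T: V₂ = V₁; P₂ = P₁·(T₂/T₁) = 1.541 bar.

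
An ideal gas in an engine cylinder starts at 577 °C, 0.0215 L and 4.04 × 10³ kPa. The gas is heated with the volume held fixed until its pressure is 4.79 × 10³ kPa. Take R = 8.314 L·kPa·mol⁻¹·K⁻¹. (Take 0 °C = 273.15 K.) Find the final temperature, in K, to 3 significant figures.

Convert: T₁ = 850.1 K.
V constant ⇒ P ∝ T: V₂ = V₁; T₂ = T₁·(P₂/P₁) = 1008 K.

T₂ ≈ 1.01e+03 K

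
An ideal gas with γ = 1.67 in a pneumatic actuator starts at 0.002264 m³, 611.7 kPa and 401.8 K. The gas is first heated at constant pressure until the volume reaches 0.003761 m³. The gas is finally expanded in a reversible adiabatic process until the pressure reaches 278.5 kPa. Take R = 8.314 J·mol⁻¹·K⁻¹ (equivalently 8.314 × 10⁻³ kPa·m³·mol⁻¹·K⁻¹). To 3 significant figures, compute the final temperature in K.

Isobaric, so V/T is constant: P₂ = P₁; T₂ = T₁·(V₂/V₁) = 667.5 K.
Reversible adiabatic, γ = 1.67: T₃ = T₂·(P₃/P₂)^((γ−1)/γ) = 486.8 K; V₃ = V₂·(P₂/P₃)^(1/γ) = 0.006025 m³.

T₃ ≈ 487 K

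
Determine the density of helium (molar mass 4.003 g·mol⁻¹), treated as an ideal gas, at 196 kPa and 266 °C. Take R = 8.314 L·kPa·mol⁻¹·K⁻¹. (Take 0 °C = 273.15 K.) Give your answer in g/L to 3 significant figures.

ρ = PM/(RT) = (196 × 4.003) / (8.314 × 539.1)

ρ ≈ 0.175 g/L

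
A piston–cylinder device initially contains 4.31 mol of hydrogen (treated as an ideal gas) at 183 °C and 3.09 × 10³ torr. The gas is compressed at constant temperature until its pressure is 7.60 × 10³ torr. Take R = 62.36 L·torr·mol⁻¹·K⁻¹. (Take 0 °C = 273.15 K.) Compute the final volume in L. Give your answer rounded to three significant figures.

V₂ ≈ 16.1 L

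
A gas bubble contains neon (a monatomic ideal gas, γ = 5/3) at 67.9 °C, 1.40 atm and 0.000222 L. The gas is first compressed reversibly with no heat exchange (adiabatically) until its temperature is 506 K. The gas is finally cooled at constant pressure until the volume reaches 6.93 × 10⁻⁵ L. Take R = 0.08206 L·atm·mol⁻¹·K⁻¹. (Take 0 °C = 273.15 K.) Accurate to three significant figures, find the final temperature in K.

Convert: T₁ = 341.0 K.
Reversible adiabatic, γ = 5/3: P₂ = P₁·(T₂/T₁)^(γ/(γ−1)) = 3.754 atm; V₂ = V₁·(T₁/T₂)^(1/(γ−1)) = 0.0001228 L.
Isobaric, so V/T is constant: P₃ = P₂; T₃ = T₂·(V₃/V₂) = 285.4 K.

T₃ ≈ 285 K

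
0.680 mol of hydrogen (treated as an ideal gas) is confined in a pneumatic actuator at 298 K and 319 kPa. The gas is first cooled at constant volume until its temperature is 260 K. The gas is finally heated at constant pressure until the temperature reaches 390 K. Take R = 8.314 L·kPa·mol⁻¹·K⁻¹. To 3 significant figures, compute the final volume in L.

From PV = nRT: V₁ = nRT₁/P₁ = 5.281 L.
V constant ⇒ P ∝ T: V₂ = V₁; P₂ = P₁·(T₂/T₁) = 278.3 kPa.
P constant ⇒ V ∝ T: P₃ = P₂; V₃ = V₂·(T₃/T₂) = 7.922 L.

V₃ ≈ 7.92 L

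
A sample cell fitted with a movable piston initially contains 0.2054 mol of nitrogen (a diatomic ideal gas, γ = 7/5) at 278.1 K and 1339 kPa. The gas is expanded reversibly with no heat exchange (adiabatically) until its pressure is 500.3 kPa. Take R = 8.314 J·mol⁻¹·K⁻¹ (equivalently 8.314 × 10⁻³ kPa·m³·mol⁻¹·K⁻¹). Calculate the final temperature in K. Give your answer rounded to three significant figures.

T₂ ≈ 210 K

From PV = nRT: V₁ = nRT₁/P₁ = 0.0003547 m³.
Adiabatic (γ = 7/5), T V^(γ−1) and P V^γ constant: T₂ = T₁·(P₂/P₁)^((γ−1)/γ) = 209.9 K; V₂ = V₁·(P₁/P₂)^(1/γ) = 0.0007165 m³.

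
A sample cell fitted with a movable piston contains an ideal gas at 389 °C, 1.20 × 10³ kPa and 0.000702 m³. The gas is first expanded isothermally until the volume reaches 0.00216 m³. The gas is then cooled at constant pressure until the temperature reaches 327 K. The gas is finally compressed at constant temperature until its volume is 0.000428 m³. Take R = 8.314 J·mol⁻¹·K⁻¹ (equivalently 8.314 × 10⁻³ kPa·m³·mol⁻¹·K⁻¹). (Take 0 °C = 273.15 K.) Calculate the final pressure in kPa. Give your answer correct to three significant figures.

Convert: T₁ = 662.1 K.
Isothermal, so P V is constant: T₂ = T₁; P₂ = P₁·(V₁/V₂) = 390.0 kPa.
Isobaric, so V/T is constant: P₃ = P₂; V₃ = V₂·(T₃/T₂) = 0.001067 m³.
T constant ⇒ Boyle's law P V = const: T₄ = T₃; P₄ = P₃·(V₃/V₄) = 972.0 kPa.

P₄ ≈ 972 kPa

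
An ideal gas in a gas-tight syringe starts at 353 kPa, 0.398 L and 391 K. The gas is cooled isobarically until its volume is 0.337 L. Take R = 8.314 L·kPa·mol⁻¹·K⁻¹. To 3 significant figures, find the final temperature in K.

T₂ ≈ 331 K

Isobaric, so V/T is constant: P₂ = P₁; T₂ = T₁·(V₂/V₁) = 331.1 K.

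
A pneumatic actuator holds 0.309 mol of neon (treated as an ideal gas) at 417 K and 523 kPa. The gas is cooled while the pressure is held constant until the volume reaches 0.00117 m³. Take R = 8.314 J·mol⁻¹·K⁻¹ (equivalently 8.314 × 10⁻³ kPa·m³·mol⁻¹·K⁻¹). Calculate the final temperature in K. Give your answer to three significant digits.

T₂ ≈ 238 K

From PV = nRT: V₁ = nRT₁/P₁ = 0.002048 m³.
Isobaric, so V/T is constant: P₂ = P₁; T₂ = T₁·(V₂/V₁) = 238.2 K.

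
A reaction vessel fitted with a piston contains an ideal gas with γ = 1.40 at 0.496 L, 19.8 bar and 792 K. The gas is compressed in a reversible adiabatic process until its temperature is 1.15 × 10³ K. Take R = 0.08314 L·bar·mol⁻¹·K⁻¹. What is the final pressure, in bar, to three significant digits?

P₂ ≈ 73.0 bar

Reversible adiabatic, γ = 1.40: P₂ = P₁·(T₂/T₁)^(γ/(γ−1)) = 73.04 bar; V₂ = V₁·(T₁/T₂)^(1/(γ−1)) = 0.1952 L.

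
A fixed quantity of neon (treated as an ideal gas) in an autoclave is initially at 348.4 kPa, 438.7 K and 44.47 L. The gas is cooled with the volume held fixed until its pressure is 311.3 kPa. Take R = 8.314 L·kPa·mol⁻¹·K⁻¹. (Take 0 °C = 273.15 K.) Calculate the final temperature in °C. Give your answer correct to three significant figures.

T₂ ≈ 119 °C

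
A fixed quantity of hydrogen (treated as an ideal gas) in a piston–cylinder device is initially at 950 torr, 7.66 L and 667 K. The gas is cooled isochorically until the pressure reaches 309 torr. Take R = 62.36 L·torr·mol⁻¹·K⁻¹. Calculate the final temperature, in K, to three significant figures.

T₂ ≈ 217 K

Isochoric, so P/T is constant: V₂ = V₁; T₂ = T₁·(P₂/P₁) = 217.0 K.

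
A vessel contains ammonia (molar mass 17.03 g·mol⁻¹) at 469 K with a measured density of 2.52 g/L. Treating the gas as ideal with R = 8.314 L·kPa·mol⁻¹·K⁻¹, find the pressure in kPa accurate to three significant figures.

P ≈ 577 kPa

ρ = PM/(RT) ⇒ P = ρRT/M = (2.52 × 8.314 × 469.0) / 17.03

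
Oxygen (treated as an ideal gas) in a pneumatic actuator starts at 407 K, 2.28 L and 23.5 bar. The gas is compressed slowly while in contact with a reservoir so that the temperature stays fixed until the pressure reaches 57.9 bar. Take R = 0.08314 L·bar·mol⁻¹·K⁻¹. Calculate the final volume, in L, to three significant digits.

V₂ ≈ 0.925 L

Isothermal, so P V is constant: T₂ = T₁; V₂ = V₁·(P₁/P₂) = 0.9254 L.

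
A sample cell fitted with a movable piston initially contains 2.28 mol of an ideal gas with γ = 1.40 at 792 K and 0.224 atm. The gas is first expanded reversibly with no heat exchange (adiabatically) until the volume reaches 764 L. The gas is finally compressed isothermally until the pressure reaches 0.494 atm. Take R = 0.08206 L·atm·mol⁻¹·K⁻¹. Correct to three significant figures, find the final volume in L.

V₃ ≈ 283 L

From PV = nRT: V₁ = nRT₁/P₁ = 661.5 L.
Reversible adiabatic, γ = 1.40: T₂ = T₁·(V₁/V₂)^(γ−1) = 747.7 K; P₂ = P₁·(V₁/V₂)^γ = 0.1831 atm.
Isothermal, so P V is constant: T₃ = T₂; V₃ = V₂·(P₂/P₃) = 283.2 L.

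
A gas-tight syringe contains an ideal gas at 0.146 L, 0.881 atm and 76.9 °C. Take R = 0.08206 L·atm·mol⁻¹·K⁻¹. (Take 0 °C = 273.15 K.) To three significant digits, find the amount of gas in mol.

n ≈ 0.00448 mol

Convert: T = 350.05 K.
PV = nRT ⇒ n = PV/(RT) = (0.881 × 0.146) / (0.08206 × 350.05)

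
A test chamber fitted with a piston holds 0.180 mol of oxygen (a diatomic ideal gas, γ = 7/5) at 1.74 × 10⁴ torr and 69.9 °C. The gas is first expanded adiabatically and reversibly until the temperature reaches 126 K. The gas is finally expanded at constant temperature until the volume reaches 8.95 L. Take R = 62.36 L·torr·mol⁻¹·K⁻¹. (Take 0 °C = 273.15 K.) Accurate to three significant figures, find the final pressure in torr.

P₃ ≈ 158 torr

Convert: T₁ = 343.0 K.
From PV = nRT: V₁ = nRT₁/P₁ = 0.2213 L.
Reversible adiabatic, γ = 7/5: P₂ = P₁·(T₂/T₁)^(γ/(γ−1)) = 522.5 torr; V₂ = V₁·(T₁/T₂)^(1/(γ−1)) = 2.707 L.
T constant ⇒ Boyle's law P V = const: T₃ = T₂; P₃ = P₂·(V₂/V₃) = 158.0 torr.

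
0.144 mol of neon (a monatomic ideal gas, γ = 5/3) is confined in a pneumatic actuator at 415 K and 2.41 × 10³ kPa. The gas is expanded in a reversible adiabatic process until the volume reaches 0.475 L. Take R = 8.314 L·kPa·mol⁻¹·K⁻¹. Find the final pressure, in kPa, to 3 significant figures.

P₂ ≈ 600 kPa

From PV = nRT: V₁ = nRT₁/P₁ = 0.2062 L.
Reversible adiabatic, γ = 5/3: T₂ = T₁·(V₁/V₂)^(γ−1) = 237.9 K; P₂ = P₁·(V₁/V₂)^γ = 599.6 kPa.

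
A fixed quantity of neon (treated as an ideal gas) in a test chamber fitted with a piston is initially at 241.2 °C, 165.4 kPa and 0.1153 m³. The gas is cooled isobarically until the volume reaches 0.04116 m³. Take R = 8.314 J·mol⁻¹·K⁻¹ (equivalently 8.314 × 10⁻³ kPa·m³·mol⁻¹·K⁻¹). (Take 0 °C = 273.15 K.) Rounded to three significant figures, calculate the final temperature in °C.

Convert: T₁ = 514.3 K.
P constant ⇒ V ∝ T: P₂ = P₁; T₂ = T₁·(V₂/V₁) = 183.6 K.

T₂ ≈ -89.5 °C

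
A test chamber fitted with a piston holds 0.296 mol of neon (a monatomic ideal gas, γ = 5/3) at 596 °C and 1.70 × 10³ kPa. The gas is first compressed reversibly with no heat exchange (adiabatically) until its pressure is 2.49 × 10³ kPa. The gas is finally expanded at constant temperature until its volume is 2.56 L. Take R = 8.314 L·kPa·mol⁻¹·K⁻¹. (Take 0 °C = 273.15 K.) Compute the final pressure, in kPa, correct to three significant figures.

P₃ ≈ 973 kPa

Convert: T₁ = 869.1 K.
From PV = nRT: V₁ = nRT₁/P₁ = 1.258 L.
Adiabatic (γ = 5/3), T V^(γ−1) and P V^γ constant: T₂ = T₁·(P₂/P₁)^((γ−1)/γ) = 1012 K; V₂ = V₁·(P₁/P₂)^(1/γ) = 1.001 L.
Isothermal, so P V is constant: T₃ = T₂; P₃ = P₂·(V₂/V₃) = 973.3 kPa.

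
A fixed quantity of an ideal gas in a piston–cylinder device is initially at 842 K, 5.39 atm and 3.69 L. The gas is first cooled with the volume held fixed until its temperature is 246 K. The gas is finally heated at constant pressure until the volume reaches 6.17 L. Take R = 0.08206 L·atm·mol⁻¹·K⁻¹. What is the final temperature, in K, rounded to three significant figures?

T₃ ≈ 411 K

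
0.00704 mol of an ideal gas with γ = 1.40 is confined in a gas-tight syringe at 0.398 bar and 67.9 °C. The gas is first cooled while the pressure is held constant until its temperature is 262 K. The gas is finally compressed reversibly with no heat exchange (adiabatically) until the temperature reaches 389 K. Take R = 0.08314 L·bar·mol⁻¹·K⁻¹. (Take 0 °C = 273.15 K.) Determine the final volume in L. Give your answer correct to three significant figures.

V₃ ≈ 0.143 L

Convert: T₁ = 341.0 K.
From PV = nRT: V₁ = nRT₁/P₁ = 0.5016 L.
P constant ⇒ V ∝ T: P₂ = P₁; V₂ = V₁·(T₂/T₁) = 0.3853 L.
Adiabatic (γ = 1.40), T V^(γ−1) and P V^γ constant: P₃ = P₂·(T₃/T₂)^(γ/(γ−1)) = 1.587 bar; V₃ = V₂·(T₂/T₃)^(1/(γ−1)) = 0.1434 L.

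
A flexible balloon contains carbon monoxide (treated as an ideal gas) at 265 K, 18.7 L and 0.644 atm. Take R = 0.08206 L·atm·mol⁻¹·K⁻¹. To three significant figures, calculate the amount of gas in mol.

n ≈ 0.554 mol

PV = nRT ⇒ n = PV/(RT) = (0.644 × 18.7) / (0.08206 × 265)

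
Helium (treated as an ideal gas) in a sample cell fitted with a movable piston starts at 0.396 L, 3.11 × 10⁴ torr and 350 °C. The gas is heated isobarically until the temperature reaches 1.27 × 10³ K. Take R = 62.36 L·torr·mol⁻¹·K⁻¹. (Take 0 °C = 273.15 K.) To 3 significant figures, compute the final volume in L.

V₂ ≈ 0.807 L

Convert: T₁ = 623.1 K.
P constant ⇒ V ∝ T: P₂ = P₁; V₂ = V₁·(T₂/T₁) = 0.8071 L.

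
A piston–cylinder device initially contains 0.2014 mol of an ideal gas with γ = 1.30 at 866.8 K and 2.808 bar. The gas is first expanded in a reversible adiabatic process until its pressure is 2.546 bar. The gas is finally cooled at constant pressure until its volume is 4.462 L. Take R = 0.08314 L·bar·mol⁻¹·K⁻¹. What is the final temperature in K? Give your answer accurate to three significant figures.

From PV = nRT: V₁ = nRT₁/P₁ = 5.169 L.
Reversible adiabatic, γ = 1.30: T₂ = T₁·(P₂/P₁)^((γ−1)/γ) = 847.4 K; V₂ = V₁·(P₁/P₂)^(1/γ) = 5.573 L.
P constant ⇒ V ∝ T: P₃ = P₂; T₃ = T₂·(V₃/V₂) = 678.5 K.

T₃ ≈ 678 K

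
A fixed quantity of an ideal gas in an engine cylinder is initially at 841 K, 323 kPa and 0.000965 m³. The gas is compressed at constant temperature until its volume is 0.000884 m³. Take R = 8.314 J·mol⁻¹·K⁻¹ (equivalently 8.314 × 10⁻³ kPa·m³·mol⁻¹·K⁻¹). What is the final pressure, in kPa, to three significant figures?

P₂ ≈ 353 kPa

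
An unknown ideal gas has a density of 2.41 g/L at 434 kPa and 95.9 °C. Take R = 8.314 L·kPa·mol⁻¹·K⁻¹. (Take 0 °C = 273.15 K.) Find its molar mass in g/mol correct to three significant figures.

ρ = PM/(RT) ⇒ M = ρRT/P = (2.41 × 8.314 × 369.0) / 434

M ≈ 17.0 g/mol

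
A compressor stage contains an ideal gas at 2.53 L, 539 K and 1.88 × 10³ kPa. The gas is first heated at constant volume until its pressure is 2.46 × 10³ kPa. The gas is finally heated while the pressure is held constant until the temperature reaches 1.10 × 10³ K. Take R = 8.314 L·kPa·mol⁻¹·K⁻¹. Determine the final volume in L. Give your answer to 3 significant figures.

V₃ ≈ 3.95 L

V constant ⇒ P ∝ T: V₂ = V₁; T₂ = T₁·(P₂/P₁) = 705.3 K.
P constant ⇒ V ∝ T: P₃ = P₂; V₃ = V₂·(T₃/T₂) = 3.946 L.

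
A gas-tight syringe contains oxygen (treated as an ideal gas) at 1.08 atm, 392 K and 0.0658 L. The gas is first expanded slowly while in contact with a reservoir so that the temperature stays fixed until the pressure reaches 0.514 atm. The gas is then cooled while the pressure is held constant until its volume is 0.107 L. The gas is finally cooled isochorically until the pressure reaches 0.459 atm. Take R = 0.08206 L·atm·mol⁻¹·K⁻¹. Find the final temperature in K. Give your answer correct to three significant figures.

T₄ ≈ 271 K

T constant ⇒ Boyle's law P V = const: T₂ = T₁; V₂ = V₁·(P₁/P₂) = 0.1383 L.
Isobaric, so V/T is constant: P₃ = P₂; T₃ = T₂·(V₃/V₂) = 303.4 K.
V constant ⇒ P ∝ T: V₄ = V₃; T₄ = T₃·(P₄/P₃) = 270.9 K.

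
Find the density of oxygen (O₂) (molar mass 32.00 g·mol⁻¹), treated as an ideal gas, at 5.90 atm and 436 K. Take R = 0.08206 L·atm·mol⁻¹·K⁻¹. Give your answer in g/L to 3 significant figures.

ρ ≈ 5.28 g/L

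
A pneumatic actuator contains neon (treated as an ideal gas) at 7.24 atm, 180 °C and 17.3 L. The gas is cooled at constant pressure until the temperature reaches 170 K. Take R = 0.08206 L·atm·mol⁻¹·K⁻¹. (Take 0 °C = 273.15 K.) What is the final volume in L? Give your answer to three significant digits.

Convert: T₁ = 453.1 K.
P constant ⇒ V ∝ T: P₂ = P₁; V₂ = V₁·(T₂/T₁) = 6.490 L.

V₂ ≈ 6.49 L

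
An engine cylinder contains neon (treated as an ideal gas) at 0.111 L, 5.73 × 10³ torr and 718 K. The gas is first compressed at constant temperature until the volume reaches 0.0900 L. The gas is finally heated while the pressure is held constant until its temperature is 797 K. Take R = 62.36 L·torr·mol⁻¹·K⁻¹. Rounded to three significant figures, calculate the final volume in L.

V₃ ≈ 0.0999 L

T constant ⇒ Boyle's law P V = const: T₂ = T₁; P₂ = P₁·(V₁/V₂) = 7067 torr.
Isobaric, so V/T is constant: P₃ = P₂; V₃ = V₂·(T₃/T₂) = 0.09990 L.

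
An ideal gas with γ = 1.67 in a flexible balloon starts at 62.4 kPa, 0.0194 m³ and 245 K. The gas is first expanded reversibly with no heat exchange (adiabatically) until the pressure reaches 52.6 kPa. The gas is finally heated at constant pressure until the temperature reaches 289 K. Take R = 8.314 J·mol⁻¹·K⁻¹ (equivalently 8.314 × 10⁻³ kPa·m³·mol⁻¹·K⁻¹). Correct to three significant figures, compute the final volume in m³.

V₃ ≈ 0.0271 m³

Reversible adiabatic, γ = 1.67: T₂ = T₁·(P₂/P₁)^((γ−1)/γ) = 228.8 K; V₂ = V₁·(P₁/P₂)^(1/γ) = 0.02149 m³.
Isobaric, so V/T is constant: P₃ = P₂; V₃ = V₂·(T₃/T₂) = 0.02715 m³.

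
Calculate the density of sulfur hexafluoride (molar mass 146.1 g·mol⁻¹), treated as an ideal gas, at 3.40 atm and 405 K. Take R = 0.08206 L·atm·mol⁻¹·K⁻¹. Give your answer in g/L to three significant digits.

ρ = PM/(RT) = (3.40 × 146.1) / (0.08206 × 405.0)

ρ ≈ 14.9 g/L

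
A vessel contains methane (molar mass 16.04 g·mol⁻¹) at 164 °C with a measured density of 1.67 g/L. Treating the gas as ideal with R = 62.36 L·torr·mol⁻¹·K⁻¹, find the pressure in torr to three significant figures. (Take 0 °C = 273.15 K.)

ρ = PM/(RT) ⇒ P = ρRT/M = (1.67 × 62.36 × 437.1) / 16.04

P ≈ 2.84e+03 torr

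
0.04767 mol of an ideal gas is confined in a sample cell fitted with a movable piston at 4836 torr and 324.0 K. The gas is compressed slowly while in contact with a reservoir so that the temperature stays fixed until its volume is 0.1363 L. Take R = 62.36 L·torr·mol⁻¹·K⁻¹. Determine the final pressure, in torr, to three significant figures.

From PV = nRT: V₁ = nRT₁/P₁ = 0.1992 L.
T constant ⇒ Boyle's law P V = const: T₂ = T₁; P₂ = P₁·(V₁/V₂) = 7066 torr.

P₂ ≈ 7.07e+03 torr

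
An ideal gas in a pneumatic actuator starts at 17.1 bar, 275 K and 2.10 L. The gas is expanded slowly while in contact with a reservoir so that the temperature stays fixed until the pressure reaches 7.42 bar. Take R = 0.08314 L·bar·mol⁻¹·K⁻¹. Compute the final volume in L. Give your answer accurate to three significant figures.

V₂ ≈ 4.84 L

T constant ⇒ Boyle's law P V = const: T₂ = T₁; V₂ = V₁·(P₁/P₂) = 4.840 L.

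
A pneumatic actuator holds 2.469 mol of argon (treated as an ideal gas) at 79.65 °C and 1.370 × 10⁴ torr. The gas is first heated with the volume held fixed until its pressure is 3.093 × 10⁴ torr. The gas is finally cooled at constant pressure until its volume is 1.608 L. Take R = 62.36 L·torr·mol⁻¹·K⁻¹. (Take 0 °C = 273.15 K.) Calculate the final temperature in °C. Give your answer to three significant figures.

T₃ ≈ 49.9 °C

Convert: T₁ = 352.8 K.
From PV = nRT: V₁ = nRT₁/P₁ = 3.965 L.
V constant ⇒ P ∝ T: V₂ = V₁; T₂ = T₁·(P₂/P₁) = 796.5 K.
Isobaric, so V/T is constant: P₃ = P₂; T₃ = T₂·(V₃/V₂) = 323.0 K.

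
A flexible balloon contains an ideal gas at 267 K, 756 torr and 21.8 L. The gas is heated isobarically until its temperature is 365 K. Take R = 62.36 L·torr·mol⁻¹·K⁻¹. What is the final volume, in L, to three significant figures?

P constant ⇒ V ∝ T: P₂ = P₁; V₂ = V₁·(T₂/T₁) = 29.80 L.

V₂ ≈ 29.8 L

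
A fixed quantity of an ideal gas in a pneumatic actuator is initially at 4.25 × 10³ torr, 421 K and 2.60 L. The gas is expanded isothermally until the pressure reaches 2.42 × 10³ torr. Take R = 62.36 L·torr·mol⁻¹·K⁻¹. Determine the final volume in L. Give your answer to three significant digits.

V₂ ≈ 4.57 L

T constant ⇒ Boyle's law P V = const: T₂ = T₁; V₂ = V₁·(P₁/P₂) = 4.566 L.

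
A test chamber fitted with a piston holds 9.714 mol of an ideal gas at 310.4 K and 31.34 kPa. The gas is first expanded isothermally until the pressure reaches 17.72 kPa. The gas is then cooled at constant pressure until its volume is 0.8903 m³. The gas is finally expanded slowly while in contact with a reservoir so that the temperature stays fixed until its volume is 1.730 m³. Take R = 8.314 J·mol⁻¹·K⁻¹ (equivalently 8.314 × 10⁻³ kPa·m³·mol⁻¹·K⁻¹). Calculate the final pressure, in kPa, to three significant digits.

From PV = nRT: V₁ = nRT₁/P₁ = 0.7999 m³.
Isothermal, so P V is constant: T₂ = T₁; V₂ = V₁·(P₁/P₂) = 1.415 m³.
P constant ⇒ V ∝ T: P₃ = P₂; T₃ = T₂·(V₃/V₂) = 195.3 K.
Isothermal, so P V is constant: T₄ = T₃; P₄ = P₃·(V₃/V₄) = 9.119 kPa.

P₄ ≈ 9.12 kPa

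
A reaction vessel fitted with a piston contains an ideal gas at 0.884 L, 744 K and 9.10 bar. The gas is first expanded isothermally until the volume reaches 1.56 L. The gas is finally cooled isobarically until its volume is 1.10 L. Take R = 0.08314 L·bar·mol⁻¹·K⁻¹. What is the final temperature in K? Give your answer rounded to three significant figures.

T₃ ≈ 525 K

T constant ⇒ Boyle's law P V = const: T₂ = T₁; P₂ = P₁·(V₁/V₂) = 5.157 bar.
P constant ⇒ V ∝ T: P₃ = P₂; T₃ = T₂·(V₃/V₂) = 524.6 K.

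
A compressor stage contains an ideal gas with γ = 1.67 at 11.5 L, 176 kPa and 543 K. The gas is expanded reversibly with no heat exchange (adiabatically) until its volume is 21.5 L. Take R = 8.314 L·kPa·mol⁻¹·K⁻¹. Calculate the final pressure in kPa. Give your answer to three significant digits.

P₂ ≈ 61.9 kPa

Adiabatic (γ = 1.67), T V^(γ−1) and P V^γ constant: T₂ = T₁·(V₁/V₂)^(γ−1) = 357.1 K; P₂ = P₁·(V₁/V₂)^γ = 61.90 kPa.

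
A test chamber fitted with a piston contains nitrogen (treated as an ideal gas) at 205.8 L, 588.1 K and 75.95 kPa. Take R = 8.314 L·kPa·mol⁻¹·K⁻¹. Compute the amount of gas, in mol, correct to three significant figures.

n ≈ 3.20 mol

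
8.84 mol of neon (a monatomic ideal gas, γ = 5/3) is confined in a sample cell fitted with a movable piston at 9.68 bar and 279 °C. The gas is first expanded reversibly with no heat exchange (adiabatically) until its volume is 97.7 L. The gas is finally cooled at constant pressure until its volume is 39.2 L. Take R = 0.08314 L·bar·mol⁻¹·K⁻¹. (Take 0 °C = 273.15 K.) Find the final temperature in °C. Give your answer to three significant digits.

Convert: T₁ = 552.1 K.
From PV = nRT: V₁ = nRT₁/P₁ = 41.92 L.
Reversible adiabatic, γ = 5/3: T₂ = T₁·(V₁/V₂)^(γ−1) = 314.1 K; P₂ = P₁·(V₁/V₂)^γ = 2.363 bar.
P constant ⇒ V ∝ T: P₃ = P₂; T₃ = T₂·(V₃/V₂) = 126.0 K.

T₃ ≈ -147 °C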